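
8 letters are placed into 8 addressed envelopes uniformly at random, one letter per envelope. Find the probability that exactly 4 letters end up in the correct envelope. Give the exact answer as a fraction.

Choose which 4 of the 8 are fixed: C(8,4) = 70 ways.
The remaining 4 must have no fixed point: D(4) = 9.
P = 70·9/40320 = 1/64.

1/64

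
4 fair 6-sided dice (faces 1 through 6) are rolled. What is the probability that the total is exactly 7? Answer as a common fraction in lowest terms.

There are 6^4 = 1296 equally likely outcomes.
The number of ordered 4-tuples from {1,…,6} summing to 7 is 20.
P(sum = 7) = 20/1296 = 5/324.

5/324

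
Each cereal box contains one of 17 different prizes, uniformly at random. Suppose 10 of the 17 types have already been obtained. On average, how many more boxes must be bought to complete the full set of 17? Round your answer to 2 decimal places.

44.08

Starting from 10 distinct types, each trial gives a new one with probability (17−i)/17 when i types are held, so the wait for the next new type is 17/(17−i).
E = 17/7 + 17/6 + 17/5 + 17/4 + 17/3 + 17/2 + 17/1 = 6171/140 ≈ 44.08.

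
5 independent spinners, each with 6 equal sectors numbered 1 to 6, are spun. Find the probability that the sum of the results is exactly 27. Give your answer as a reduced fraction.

There are 6^5 = 7776 equally likely outcomes.
The number of ordered 5-tuples from {1,…,6} summing to 27 is 35.
P(sum = 27) = 35/7776.

35/7776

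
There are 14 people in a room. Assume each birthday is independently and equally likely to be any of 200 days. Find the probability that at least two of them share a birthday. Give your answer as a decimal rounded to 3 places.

0.372

It's easier to compute the probability that all 14 are distinct.
P(all distinct) = 200/200 · 199/200 · ··· · 187/200 ≈ 0.628.
So the probability of at least one match is 1 − 0.628 = 0.372.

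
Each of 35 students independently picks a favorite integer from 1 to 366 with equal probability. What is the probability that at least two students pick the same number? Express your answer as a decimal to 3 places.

0.813

It's easier to compute the probability that all 35 are distinct.
P(all distinct) = 366/366 · 365/366 · ··· · 332/366 ≈ 0.187.
So the probability of at least one match is 1 − 0.187 = 0.813.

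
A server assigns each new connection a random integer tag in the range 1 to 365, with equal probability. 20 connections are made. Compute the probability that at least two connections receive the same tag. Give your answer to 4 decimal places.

0.4114

It's easier to compute the probability that all 20 are distinct.
P(all distinct) = 365/365 · 364/365 · ··· · 346/365 ≈ 0.5886.
So the probability of at least one match is 1 − 0.5886 = 0.4114.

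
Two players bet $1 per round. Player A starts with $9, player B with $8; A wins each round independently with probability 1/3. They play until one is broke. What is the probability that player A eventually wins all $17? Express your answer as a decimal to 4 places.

Let r = q/p = (2/3)/(1/3) = 2. The recurrence P(i) = p·P(i+1) + q·P(i−1) with P(0)=0, P(17)=1 gives P(i) = (1 − r^i)/(1 − r^17).
P(9) = (1 − (2)^9) / (1 − (2)^17) = 511/131071 ≈ 0.0039.

0.0039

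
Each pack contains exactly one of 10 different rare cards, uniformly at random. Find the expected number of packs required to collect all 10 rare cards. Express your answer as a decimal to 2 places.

29.29

After i distinct types are collected, each trial gives a new one with probability (10−i)/10, so the expected wait for the next new type is 10/(10−i).
E = 10/10 + 10/9 + 10/8 + 10/7 + 10/6 + 10/5 + 10/4 + 10/3 + 10/2 + 10/1 = 7381/252 ≈ 29.29.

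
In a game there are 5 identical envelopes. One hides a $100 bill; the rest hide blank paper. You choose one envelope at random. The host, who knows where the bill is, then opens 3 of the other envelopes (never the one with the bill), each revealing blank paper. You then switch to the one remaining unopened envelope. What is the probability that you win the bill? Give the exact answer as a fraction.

4/5

Your original envelope holds the bill with probability 1/5, so the other 4 collectively hold it with probability 4/5.
The host can always find 3 empty envelopes to open, so the reveals don't change that 4/5; it is now spread over the 1 remaining unopened envelope.
P(win by switching) = (4/5) · (1/1) = 4/5.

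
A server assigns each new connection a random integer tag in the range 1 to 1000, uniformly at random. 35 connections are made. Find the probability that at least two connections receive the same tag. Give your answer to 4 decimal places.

It's easier to compute the probability that all 35 are distinct.
P(all distinct) = 1000/1000 · 999/1000 · ··· · 966/1000 ≈ 0.5477.
So the probability of at least one match is 1 − 0.5477 = 0.4523.

0.4523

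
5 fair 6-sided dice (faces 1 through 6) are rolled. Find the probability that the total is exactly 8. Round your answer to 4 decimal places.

0.0045

There are 6^5 = 7776 equally likely outcomes.
The number of ordered 5-tuples from {1,…,6} summing to 8 is 35.
P(sum = 8) = 35/7776 ≈ 0.0045.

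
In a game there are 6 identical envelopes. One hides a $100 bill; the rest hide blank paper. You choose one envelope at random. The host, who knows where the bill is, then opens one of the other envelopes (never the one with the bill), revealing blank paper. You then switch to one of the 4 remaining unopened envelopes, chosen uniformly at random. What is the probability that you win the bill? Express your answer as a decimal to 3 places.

Your original envelope holds the bill with probability 1/6, so the other 5 collectively hold it with probability 5/6.
The host can always find an empty envelope to open, so this doesn't change that 5/6; it is now spread over the 4 remaining unopened envelopes.
P(win by switching) = (5/6) · (1/4) = 5/24 ≈ 0.208.

0.208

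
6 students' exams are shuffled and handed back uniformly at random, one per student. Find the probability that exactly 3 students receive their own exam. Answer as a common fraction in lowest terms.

Choose which 3 of the 6 are fixed: C(6,3) = 20 ways.
The remaining 3 must have no fixed point: D(3) = 2.
P = 20·2/720 = 1/18.

1/18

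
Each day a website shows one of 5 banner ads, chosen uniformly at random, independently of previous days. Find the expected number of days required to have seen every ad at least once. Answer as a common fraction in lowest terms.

After i distinct types are collected, each trial gives a new one with probability (5−i)/5, so the expected wait for the next new type is 5/(5−i).
E = 5/5 + 5/4 + 5/3 + 5/2 + 5/1 = 137/12.

137/12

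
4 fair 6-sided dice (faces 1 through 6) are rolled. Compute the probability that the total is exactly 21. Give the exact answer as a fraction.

There are 6^4 = 1296 equally likely outcomes.
The number of ordered 4-tuples from {1,…,6} summing to 21 is 20.
P(sum = 21) = 20/1296 = 5/324.

5/324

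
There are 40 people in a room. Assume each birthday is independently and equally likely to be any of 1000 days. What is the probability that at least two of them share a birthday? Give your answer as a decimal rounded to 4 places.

0.5464

It's easier to compute the probability that all 40 are distinct.
P(all distinct) = 1000/1000 · 999/1000 · ··· · 961/1000 ≈ 0.4536.
So the probability of at least one match is 1 − 0.4536 = 0.5464.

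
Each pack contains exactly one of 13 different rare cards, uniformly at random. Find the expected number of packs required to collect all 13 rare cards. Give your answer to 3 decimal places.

41.342

After i distinct types are collected, each trial gives a new one with probability (13−i)/13, so the expected wait for the next new type is 13/(13−i).
E = 13/13 + 13/12 + 13/11 + 13/10 + 13/9 + 13/8 + 13/7 + 13/6 + 13/5 + 13/4 + 13/3 + 13/2 + 13/1 = 1145993/27720 ≈ 41.342.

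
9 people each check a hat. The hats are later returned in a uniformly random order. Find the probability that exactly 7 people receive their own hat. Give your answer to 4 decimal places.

Choose which 7 of the 9 are fixed: C(9,7) = 36 ways.
The remaining 2 must have no fixed point: D(2) = 1.
P = 36·1/362880 = 1/10080 ≈ 0.0001.

0.0001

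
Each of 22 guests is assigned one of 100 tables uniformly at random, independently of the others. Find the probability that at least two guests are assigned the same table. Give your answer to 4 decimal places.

It's easier to compute the probability that all 22 are distinct.
P(all distinct) = 100/100 · 99/100 · ··· · 79/100 ≈ 0.0824.
So the probability of at least one match is 1 − 0.0824 = 0.9176.

0.9176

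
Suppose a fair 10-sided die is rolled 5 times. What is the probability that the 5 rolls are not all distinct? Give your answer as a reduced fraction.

P(all 5 different) = 10/10 · 9/10 · ··· · 6/10 = 189/625.
P(at least two equal) = 1 − 189/625 = 436/625.

436/625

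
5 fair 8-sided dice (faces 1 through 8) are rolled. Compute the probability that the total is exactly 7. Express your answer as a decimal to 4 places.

There are 8^5 = 32768 equally likely outcomes.
The number of ordered 5-tuples from {1,…,8} summing to 7 is 15.
P(sum = 7) = 15/32768 ≈ 0.0005.

0.0005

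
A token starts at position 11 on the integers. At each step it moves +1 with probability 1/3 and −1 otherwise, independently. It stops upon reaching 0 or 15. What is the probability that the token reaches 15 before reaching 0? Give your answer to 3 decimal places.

0.062

Let r = q/p = (2/3)/(1/3) = 2. The recurrence P(i) = p·P(i+1) + q·P(i−1) with P(0)=0, P(15)=1 gives P(i) = (1 − r^i)/(1 − r^15).
P(11) = (1 − (2)^11) / (1 − (2)^15) = 2047/32767 ≈ 0.062.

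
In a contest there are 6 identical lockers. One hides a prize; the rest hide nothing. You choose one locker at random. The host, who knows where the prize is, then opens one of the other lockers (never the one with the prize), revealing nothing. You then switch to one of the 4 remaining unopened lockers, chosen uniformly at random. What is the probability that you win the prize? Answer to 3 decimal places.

0.208

Your original locker holds the prize with probability 1/6, so the other 5 collectively hold it with probability 5/6.
The host can always find an empty locker to open, so this doesn't change that 5/6; it is now spread over the 4 remaining unopened lockers.
P(win by switching) = (5/6) · (1/4) = 5/24 ≈ 0.208.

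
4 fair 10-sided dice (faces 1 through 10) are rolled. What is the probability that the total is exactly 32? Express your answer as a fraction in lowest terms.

33/2000

There are 10^4 = 10000 equally likely outcomes.
The number of ordered 4-tuples from {1,…,10} summing to 32 is 165.
P(sum = 32) = 165/10000 = 33/2000.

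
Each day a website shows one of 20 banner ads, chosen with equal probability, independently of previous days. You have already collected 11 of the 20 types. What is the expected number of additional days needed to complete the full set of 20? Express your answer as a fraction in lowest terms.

Starting from 11 distinct types, each trial gives a new one with probability (20−i)/20 when i types are held, so the wait for the next new type is 20/(20−i).
E = 20/9 + 20/8 + 20/7 + 20/6 + 20/5 + 20/4 + 20/3 + 20/2 + 20/1 = 7129/126.

7129/126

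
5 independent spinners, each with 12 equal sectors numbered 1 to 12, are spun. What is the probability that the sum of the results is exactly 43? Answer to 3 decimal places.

There are 12^5 = 248832 equally likely outcomes.
The number of ordered 5-tuples from {1,…,12} summing to 43 is 5355.
P(sum = 43) = 5355/248832 = 595/27648 ≈ 0.022.

0.022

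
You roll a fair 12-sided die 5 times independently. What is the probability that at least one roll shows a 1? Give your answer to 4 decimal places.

P(no roll shows a 1) = (11/12)^5 ≈ 0.6472.
P(at least one) = 1 − 0.6472 = 0.3528.

0.3528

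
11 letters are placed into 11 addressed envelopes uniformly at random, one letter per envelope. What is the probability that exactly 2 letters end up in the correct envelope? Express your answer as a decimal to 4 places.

0.1839

Choose which 2 of the 11 are fixed: C(11,2) = 55 ways.
The remaining 9 must have no fixed point: D(9) = 133496.
P = 55·133496/39916800 = 16687/90720 ≈ 0.1839.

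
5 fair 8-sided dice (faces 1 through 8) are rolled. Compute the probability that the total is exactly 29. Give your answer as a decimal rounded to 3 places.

0.036

There are 8^5 = 32768 equally likely outcomes.
The number of ordered 5-tuples from {1,…,8} summing to 29 is 1190.
P(sum = 29) = 1190/32768 = 595/16384 ≈ 0.036.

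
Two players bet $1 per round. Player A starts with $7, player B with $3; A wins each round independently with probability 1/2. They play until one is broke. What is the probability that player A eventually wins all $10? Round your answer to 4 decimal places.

With a fair step, P(i) = ½P(i−1) + ½P(i+1) with P(0)=0, P(10)=1 has the linear solution P(i) = i/10.
P(7) = 7/10 ≈ 0.7000.

0.7000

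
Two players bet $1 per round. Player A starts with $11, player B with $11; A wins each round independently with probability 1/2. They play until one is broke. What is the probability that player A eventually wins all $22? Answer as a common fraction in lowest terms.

With a fair step, P(i) = ½P(i−1) + ½P(i+1) with P(0)=0, P(22)=1 has the linear solution P(i) = i/22.
P(11) = 11/22 = 1/2.

1/2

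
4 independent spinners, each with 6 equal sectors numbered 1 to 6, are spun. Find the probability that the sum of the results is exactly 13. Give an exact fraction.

There are 6^4 = 1296 equally likely outcomes.
The number of ordered 4-tuples from {1,…,6} summing to 13 is 140.
P(sum = 13) = 140/1296 = 35/324.

35/324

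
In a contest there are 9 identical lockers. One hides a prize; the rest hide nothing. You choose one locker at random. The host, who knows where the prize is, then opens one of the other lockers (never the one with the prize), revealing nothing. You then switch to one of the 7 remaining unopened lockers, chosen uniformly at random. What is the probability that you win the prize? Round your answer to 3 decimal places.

0.127

Your original locker holds the prize with probability 1/9, so the other 8 collectively hold it with probability 8/9.
The host can always find an empty locker to open, so this doesn't change that 8/9; it is now spread over the 7 remaining unopened lockers.
P(win by switching) = (8/9) · (1/7) = 8/63 ≈ 0.127.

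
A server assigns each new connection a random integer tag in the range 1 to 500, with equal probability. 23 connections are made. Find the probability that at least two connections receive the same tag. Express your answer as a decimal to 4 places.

It's easier to compute the probability that all 23 are distinct.
P(all distinct) = 500/500 · 499/500 · ··· · 478/500 ≈ 0.5982.
So the probability of at least one match is 1 − 0.5982 = 0.4018.

0.4018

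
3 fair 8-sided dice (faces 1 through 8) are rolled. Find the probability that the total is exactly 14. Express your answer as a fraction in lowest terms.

3/32

There are 8^3 = 512 equally likely outcomes.
The number of ordered 3-tuples from {1,…,8} summing to 14 is 48.
P(sum = 14) = 48/512 = 3/32.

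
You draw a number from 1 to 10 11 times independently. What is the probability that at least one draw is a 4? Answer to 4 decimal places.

P(no draw is a 4) = (9/10)^11 ≈ 0.3138.
P(at least one) = 1 − 0.3138 = 0.6862.

0.6862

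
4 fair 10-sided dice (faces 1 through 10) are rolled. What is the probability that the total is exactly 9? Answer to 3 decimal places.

There are 10^4 = 10000 equally likely outcomes.
The number of ordered 4-tuples from {1,…,10} summing to 9 is 56.
P(sum = 9) = 56/10000 = 7/1250 ≈ 0.006.

0.006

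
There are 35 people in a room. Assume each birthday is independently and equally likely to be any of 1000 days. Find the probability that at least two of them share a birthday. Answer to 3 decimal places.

0.452

It's easier to compute the probability that all 35 are distinct.
P(all distinct) = 1000/1000 · 999/1000 · ··· · 966/1000 ≈ 0.548.
So the probability of at least one match is 1 − 0.548 = 0.452.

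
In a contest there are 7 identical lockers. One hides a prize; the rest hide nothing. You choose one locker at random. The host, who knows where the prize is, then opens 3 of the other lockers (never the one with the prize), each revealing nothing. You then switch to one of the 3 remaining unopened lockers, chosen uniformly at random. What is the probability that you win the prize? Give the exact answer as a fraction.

2/7

Your original locker holds the prize with probability 1/7, so the other 6 collectively hold it with probability 6/7.
The host can always find 3 empty lockers to open, so the reveals don't change that 6/7; it is now spread over the 3 remaining unopened lockers.
P(win by switching) = (6/7) · (1/3) = 2/7.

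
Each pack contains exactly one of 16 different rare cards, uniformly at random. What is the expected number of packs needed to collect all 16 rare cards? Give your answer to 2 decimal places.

54.09

After i distinct types are collected, each trial gives a new one with probability (16−i)/16, so the expected wait for the next new type is 16/(16−i).
E = 16/16 + 16/15 + 16/14 + 16/13 + 16/12 + 16/11 + 16/10 + 16/9 + 16/8 + 16/7 + 16/6 + 16/5 + 16/4 + 16/3 + 16/2 + 16/1 = 2436559/45045 ≈ 54.09.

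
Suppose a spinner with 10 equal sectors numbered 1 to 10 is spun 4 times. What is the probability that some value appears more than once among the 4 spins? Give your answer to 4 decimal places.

0.4960

P(all 4 different) = 10/10 · 9/10 · ··· · 7/10 ≈ 0.5040.
P(at least two equal) = 1 − 0.5040 = 0.4960.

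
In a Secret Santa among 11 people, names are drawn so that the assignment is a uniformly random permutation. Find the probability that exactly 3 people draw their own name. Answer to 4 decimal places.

0.0613

Choose which 3 of the 11 are fixed: C(11,3) = 165 ways.
The remaining 8 must have no fixed point: D(8) = 14833.
P = 165·14833/39916800 = 2119/34560 ≈ 0.0613.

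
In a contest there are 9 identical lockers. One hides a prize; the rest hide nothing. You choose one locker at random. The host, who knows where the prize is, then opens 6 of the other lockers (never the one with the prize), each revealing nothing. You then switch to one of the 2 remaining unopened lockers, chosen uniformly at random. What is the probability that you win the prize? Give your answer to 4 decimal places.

0.4444

Your original locker holds the prize with probability 1/9, so the other 8 collectively hold it with probability 8/9.
The host can always find 6 empty lockers to open, so the reveals don't change that 8/9; it is now spread over the 2 remaining unopened lockers.
P(win by switching) = (8/9) · (1/2) = 4/9 ≈ 0.4444.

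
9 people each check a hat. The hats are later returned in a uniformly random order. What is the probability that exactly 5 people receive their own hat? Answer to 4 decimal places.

0.0031

Choose which 5 of the 9 are fixed: C(9,5) = 126 ways.
The remaining 4 must have no fixed point: D(4) = 9.
P = 126·9/362880 = 1/320 ≈ 0.0031.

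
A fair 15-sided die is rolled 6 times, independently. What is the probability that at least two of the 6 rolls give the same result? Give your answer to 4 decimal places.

0.6836

P(all 6 different) = 15/15 · 14/15 · ··· · 10/15 ≈ 0.3164.
P(at least two equal) = 1 − 0.3164 = 0.6836.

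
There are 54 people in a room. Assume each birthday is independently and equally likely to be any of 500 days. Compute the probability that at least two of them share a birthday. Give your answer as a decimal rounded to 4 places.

0.9487

It's easier to compute the probability that all 54 are distinct.
P(all distinct) = 500/500 · 499/500 · ··· · 447/500 ≈ 0.0513.
So the probability of at least one match is 1 − 0.0513 = 0.9487.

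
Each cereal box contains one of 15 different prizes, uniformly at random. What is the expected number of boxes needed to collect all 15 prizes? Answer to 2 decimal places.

49.77

After i distinct types are collected, each trial gives a new one with probability (15−i)/15, so the expected wait for the next new type is 15/(15−i).
E = 15/15 + 15/14 + 15/13 + 15/12 + 15/11 + 15/10 + 15/9 + 15/8 + 15/7 + 15/6 + 15/5 + 15/4 + 15/3 + 15/2 + 15/1 = 1195757/24024 ≈ 49.77.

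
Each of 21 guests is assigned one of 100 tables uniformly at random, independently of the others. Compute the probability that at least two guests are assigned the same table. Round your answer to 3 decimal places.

0.896

It's easier to compute the probability that all 21 are distinct.
P(all distinct) = 100/100 · 99/100 · ··· · 80/100 ≈ 0.104.
So the probability of at least one match is 1 − 0.104 = 0.896.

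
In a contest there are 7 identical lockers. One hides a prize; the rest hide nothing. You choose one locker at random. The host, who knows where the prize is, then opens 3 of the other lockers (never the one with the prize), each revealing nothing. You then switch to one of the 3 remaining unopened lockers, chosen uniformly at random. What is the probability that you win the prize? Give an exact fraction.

Your original locker holds the prize with probability 1/7, so the other 6 collectively hold it with probability 6/7.
The host can always find 3 empty lockers to open, so the reveals don't change that 6/7; it is now spread over the 3 remaining unopened lockers.
P(win by switching) = (6/7) · (1/3) = 2/7.

2/7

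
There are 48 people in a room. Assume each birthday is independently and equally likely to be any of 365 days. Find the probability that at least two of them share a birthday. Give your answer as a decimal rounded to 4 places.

It's easier to compute the probability that all 48 are distinct.
P(all distinct) = 365/365 · 364/365 · ··· · 318/365 ≈ 0.0394.
So the probability of at least one match is 1 − 0.0394 = 0.9606.

0.9606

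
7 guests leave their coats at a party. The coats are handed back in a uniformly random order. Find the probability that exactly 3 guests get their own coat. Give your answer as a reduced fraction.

Choose which 3 of the 7 are fixed: C(7,3) = 35 ways.
The remaining 4 must have no fixed point: D(4) = 9.
P = 35·9/5040 = 1/16.

1/16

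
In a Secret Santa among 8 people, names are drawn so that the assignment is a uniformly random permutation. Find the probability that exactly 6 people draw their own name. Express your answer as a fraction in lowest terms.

1/1440

Choose which 6 of the 8 are fixed: C(8,6) = 28 ways.
The remaining 2 must have no fixed point: D(2) = 1.
P = 28·1/40320 = 1/1440.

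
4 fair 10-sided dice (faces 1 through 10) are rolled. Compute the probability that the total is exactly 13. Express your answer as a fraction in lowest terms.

There are 10^4 = 10000 equally likely outcomes.
The number of ordered 4-tuples from {1,…,10} summing to 13 is 220.
P(sum = 13) = 220/10000 = 11/500.

11/500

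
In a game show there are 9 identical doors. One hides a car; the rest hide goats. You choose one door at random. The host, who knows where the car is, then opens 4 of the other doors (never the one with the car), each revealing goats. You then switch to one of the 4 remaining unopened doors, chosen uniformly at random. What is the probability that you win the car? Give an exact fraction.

Your original door holds the car with probability 1/9, so the other 8 collectively hold it with probability 8/9.
The host can always find 4 empty doors to open, so the reveals don't change that 8/9; it is now spread over the 4 remaining unopened doors.
P(win by switching) = (8/9) · (1/4) = 2/9.

2/9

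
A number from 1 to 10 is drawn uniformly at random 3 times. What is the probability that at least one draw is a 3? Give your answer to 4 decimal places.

P(no draw is a 3) = (9/10)^3 ≈ 0.7290.
P(at least one) = 1 − 0.7290 = 0.2710.

0.2710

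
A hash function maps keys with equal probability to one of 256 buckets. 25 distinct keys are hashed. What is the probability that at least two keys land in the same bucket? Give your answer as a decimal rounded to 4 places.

0.7021

It's easier to compute the probability that all 25 are distinct.
P(all distinct) = 256/256 · 255/256 · ··· · 232/256 ≈ 0.2979.
So the probability of at least one match is 1 − 0.2979 = 0.7021.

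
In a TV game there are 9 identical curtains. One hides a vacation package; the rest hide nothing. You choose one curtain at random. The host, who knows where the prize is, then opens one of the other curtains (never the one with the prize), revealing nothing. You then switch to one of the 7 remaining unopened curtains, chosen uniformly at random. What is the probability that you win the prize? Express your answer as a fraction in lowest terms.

Your original curtain holds the prize with probability 1/9, so the other 8 collectively hold it with probability 8/9.
The host can always find an empty curtain to open, so this doesn't change that 8/9; it is now spread over the 7 remaining unopened curtains.
P(win by switching) = (8/9) · (1/7) = 8/63.

8/63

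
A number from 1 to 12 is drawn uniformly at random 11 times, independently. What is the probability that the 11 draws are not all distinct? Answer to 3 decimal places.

0.999

P(all 11 different) = 12/12 · 11/12 · ··· · 2/12 ≈ 0.001.
P(at least two equal) = 1 − 0.001 = 0.999.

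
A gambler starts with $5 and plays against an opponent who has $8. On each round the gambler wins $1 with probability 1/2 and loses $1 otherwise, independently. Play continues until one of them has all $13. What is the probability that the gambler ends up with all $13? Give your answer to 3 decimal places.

0.385

With a fair step, P(i) = ½P(i−1) + ½P(i+1) with P(0)=0, P(13)=1 has the linear solution P(i) = i/13.
P(5) = 5/13 ≈ 0.385.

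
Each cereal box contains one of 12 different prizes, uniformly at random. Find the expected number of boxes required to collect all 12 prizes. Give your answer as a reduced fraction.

After i distinct types are collected, each trial gives a new one with probability (12−i)/12, so the expected wait for the next new type is 12/(12−i).
E = 12/12 + 12/11 + 12/10 + 12/9 + 12/8 + 12/7 + 12/6 + 12/5 + 12/4 + 12/3 + 12/2 + 12/1 = 86021/2310.

86021/2310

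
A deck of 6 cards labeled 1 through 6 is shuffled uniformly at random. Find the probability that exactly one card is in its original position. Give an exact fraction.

Choose which one is fixed: C(6,1) = 6 ways.
The remaining 5 must have no fixed point: D(5) = 44.
P = 6·44/720 = 11/30.

11/30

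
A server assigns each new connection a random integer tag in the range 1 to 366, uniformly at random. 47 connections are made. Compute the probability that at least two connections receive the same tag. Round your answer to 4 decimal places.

0.9544

It's easier to compute the probability that all 47 are distinct.
P(all distinct) = 366/366 · 365/366 · ··· · 320/366 ≈ 0.0456.
So the probability of at least one match is 1 − 0.0456 = 0.9544.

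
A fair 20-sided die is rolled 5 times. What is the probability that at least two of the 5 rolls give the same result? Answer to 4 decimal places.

0.4186

P(all 5 different) = 20/20 · 19/20 · ··· · 16/20 ≈ 0.5814.
P(at least two equal) = 1 − 0.5814 = 0.4186.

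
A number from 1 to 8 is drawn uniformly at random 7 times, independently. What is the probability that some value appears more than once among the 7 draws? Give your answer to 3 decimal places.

0.981

P(all 7 different) = 8/8 · 7/8 · ··· · 2/8 ≈ 0.019.
P(at least two equal) = 1 − 0.019 = 0.981.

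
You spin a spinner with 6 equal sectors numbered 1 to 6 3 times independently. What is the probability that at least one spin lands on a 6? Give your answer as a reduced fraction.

91/216

P(no spin lands on a 6) = (5/6)^3 = 125/216.
P(at least one) = 1 − 125/216 = 91/216.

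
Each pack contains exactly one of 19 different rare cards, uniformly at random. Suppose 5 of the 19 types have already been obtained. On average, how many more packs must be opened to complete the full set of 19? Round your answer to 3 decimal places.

Starting from 5 distinct types, each trial gives a new one with probability (19−i)/19 when i types are held, so the wait for the next new type is 19/(19−i).
E = 19/14 + 19/13 + 19/12 + 19/11 + 19/10 + 19/9 + 19/8 + 19/7 + 19/6 + 19/5 + 19/4 + 19/3 + 19/2 + 19/1 = 22262927/360360 ≈ 61.780.

61.780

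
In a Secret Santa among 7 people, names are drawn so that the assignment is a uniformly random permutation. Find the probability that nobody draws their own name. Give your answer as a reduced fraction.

This is the derangement probability: permutations of 7 with no fixed point.
D(7) = 7! · (1 − 1/1! + 1/2! − ··· + (−1)^7/7!) = 1854.
P = 1854/5040 = 103/280.

103/280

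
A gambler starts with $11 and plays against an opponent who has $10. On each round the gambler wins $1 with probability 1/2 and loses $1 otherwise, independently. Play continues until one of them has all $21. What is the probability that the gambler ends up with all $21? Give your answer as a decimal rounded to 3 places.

With a fair step, P(i) = ½P(i−1) + ½P(i+1) with P(0)=0, P(21)=1 has the linear solution P(i) = i/21.
P(11) = 11/21 ≈ 0.524.

0.524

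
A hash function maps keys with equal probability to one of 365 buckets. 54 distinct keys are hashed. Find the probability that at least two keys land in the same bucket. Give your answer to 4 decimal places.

It's easier to compute the probability that all 54 are distinct.
P(all distinct) = 365/365 · 364/365 · ··· · 312/365 ≈ 0.0161.
So the probability of at least one match is 1 − 0.0161 = 0.9839.

0.9839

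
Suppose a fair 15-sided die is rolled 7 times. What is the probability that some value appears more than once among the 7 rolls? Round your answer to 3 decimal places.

0.810

P(all 7 different) = 15/15 · 14/15 · ··· · 9/15 ≈ 0.190.
P(at least two equal) = 1 − 0.190 = 0.810.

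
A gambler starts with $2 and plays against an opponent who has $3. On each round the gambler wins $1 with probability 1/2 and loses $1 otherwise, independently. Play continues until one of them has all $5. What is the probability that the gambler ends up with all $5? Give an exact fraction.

2/5

With a fair step, P(i) = ½P(i−1) + ½P(i+1) with P(0)=0, P(5)=1 has the linear solution P(i) = i/5.
P(2) = 2/5.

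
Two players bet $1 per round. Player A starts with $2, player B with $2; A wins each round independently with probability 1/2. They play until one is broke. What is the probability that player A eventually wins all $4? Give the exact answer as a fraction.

1/2

With a fair step, P(i) = ½P(i−1) + ½P(i+1) with P(0)=0, P(4)=1 has the linear solution P(i) = i/4.
P(2) = 2/4 = 1/2.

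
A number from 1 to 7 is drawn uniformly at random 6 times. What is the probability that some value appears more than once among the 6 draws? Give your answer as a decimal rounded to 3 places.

P(all 6 different) = 7/7 · 6/7 · ··· · 2/7 ≈ 0.043.
P(at least two equal) = 1 − 0.043 = 0.957.

0.957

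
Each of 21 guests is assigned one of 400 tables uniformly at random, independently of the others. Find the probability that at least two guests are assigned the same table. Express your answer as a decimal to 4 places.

0.4139

It's easier to compute the probability that all 21 are distinct.
P(all distinct) = 400/400 · 399/400 · ··· · 380/400 ≈ 0.5861.
So the probability of at least one match is 1 − 0.5861 = 0.4139.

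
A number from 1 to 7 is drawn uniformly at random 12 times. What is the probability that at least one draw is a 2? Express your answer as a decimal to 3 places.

0.843

P(no draw is a 2) = (6/7)^12 ≈ 0.157.
P(at least one) = 1 − 0.157 = 0.843.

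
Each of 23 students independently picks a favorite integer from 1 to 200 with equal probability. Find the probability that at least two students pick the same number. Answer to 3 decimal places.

0.732

It's easier to compute the probability that all 23 are distinct.
P(all distinct) = 200/200 · 199/200 · ··· · 178/200 ≈ 0.268.
So the probability of at least one match is 1 − 0.268 = 0.732.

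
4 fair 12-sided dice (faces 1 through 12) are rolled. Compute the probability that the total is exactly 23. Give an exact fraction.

There are 12^4 = 20736 equally likely outcomes.
The number of ordered 4-tuples from {1,…,12} summing to 23 is 1060.
P(sum = 23) = 1060/20736 = 265/5184.

265/5184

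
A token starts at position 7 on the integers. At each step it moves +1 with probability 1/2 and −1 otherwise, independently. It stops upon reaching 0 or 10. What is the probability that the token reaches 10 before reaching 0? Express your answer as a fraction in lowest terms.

7/10

With a fair step, P(i) = ½P(i−1) + ½P(i+1) with P(0)=0, P(10)=1 has the linear solution P(i) = i/10.
P(7) = 7/10.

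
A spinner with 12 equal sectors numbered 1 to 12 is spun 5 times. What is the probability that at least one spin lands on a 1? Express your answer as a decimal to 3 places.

P(no spin lands on a 1) = (11/12)^5 ≈ 0.647.
P(at least one) = 1 − 0.647 = 0.353.

0.353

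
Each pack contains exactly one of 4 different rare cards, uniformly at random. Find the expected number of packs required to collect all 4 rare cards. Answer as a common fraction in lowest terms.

After i distinct types are collected, each trial gives a new one with probability (4−i)/4, so the expected wait for the next new type is 4/(4−i).
E = 4/4 + 4/3 + 4/2 + 4/1 = 25/3.

25/3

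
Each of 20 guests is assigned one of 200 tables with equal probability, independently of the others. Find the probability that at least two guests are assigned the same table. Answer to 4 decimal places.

0.6256

It's easier to compute the probability that all 20 are distinct.
P(all distinct) = 200/200 · 199/200 · ··· · 181/200 ≈ 0.3744.
So the probability of at least one match is 1 − 0.3744 = 0.6256.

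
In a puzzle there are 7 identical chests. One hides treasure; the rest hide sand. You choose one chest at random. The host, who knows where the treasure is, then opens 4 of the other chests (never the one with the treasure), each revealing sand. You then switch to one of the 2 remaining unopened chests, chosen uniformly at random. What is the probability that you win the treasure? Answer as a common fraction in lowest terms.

3/7

Your original chest holds the treasure with probability 1/7, so the other 6 collectively hold it with probability 6/7.
The host can always find 4 empty chests to open, so the reveals don't change that 6/7; it is now spread over the 2 remaining unopened chests.
P(win by switching) = (6/7) · (1/2) = 3/7.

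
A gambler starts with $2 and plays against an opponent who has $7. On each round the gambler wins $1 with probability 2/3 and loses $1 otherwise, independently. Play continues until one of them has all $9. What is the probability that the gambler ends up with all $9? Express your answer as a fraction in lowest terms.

384/511

Let r = q/p = (1/3)/(2/3) = 1/2. The recurrence P(i) = p·P(i+1) + q·P(i−1) with P(0)=0, P(9)=1 gives P(i) = (1 − r^i)/(1 − r^9).
P(2) = (1 − (1/2)^2) / (1 − (1/2)^9) = 384/511.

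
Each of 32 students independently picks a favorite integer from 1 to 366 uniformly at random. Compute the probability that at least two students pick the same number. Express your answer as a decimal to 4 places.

0.7524

It's easier to compute the probability that all 32 are distinct.
P(all distinct) = 366/366 · 365/366 · ··· · 335/366 ≈ 0.2476.
So the probability of at least one match is 1 − 0.2476 = 0.7524.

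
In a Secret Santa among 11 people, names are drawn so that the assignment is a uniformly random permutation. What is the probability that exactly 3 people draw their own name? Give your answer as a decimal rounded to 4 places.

Choose which 3 of the 11 are fixed: C(11,3) = 165 ways.
The remaining 8 must have no fixed point: D(8) = 14833.
P = 165·14833/39916800 = 2119/34560 ≈ 0.0613.

0.0613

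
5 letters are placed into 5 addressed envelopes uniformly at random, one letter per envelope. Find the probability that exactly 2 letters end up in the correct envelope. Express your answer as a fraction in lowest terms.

1/6

Choose which 2 of the 5 are fixed: C(5,2) = 10 ways.
The remaining 3 must have no fixed point: D(3) = 2.
P = 10·2/120 = 1/6.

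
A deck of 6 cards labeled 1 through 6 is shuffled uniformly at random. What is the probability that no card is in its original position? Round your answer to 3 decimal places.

0.368

This is the derangement probability: permutations of 6 with no fixed point.
D(6) = 6! · (1 − 1/1! + 1/2! − ··· + (−1)^6/6!) = 265.
P = 265/720 = 53/144 ≈ 0.368.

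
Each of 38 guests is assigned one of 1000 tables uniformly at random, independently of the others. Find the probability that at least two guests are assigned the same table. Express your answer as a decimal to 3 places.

0.509

It's easier to compute the probability that all 38 are distinct.
P(all distinct) = 1000/1000 · 999/1000 · ··· · 963/1000 ≈ 0.491.
So the probability of at least one match is 1 − 0.491 = 0.509.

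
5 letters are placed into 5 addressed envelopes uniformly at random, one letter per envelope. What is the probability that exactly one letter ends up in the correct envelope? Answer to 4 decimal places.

Choose which one is fixed: C(5,1) = 5 ways.
The remaining 4 must have no fixed point: D(4) = 9.
P = 5·9/120 = 3/8 ≈ 0.3750.

0.3750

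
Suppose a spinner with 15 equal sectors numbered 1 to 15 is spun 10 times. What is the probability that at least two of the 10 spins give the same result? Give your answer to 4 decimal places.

0.9811

P(all 10 different) = 15/15 · 14/15 · ··· · 6/15 ≈ 0.0189.
P(at least two equal) = 1 − 0.0189 = 0.9811.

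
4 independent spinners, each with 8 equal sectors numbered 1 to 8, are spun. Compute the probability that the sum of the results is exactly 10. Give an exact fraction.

There are 8^4 = 4096 equally likely outcomes.
The number of ordered 4-tuples from {1,…,8} summing to 10 is 84.
P(sum = 10) = 84/4096 = 21/1024.

21/1024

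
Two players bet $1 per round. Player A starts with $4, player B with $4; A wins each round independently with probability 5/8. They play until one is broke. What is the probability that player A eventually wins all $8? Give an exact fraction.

625/706

Let r = q/p = (3/8)/(5/8) = 3/5. The recurrence P(i) = p·P(i+1) + q·P(i−1) with P(0)=0, P(8)=1 gives P(i) = (1 − r^i)/(1 − r^8).
P(4) = (1 − (3/5)^4) / (1 − (3/5)^8) = 625/706.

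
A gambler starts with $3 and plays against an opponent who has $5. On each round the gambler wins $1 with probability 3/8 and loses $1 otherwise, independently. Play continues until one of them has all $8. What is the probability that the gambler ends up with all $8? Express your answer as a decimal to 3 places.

0.062

Let r = q/p = (5/8)/(3/8) = 5/3. The recurrence P(i) = p·P(i+1) + q·P(i−1) with P(0)=0, P(8)=1 gives P(i) = (1 − r^i)/(1 − r^8).
P(3) = (1 − (5/3)^3) / (1 − (5/3)^8) = 11907/192032 ≈ 0.062.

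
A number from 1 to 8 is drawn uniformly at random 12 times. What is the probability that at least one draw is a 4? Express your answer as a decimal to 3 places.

P(no draw is a 4) = (7/8)^12 ≈ 0.201.
P(at least one) = 1 − 0.201 = 0.799.

0.799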